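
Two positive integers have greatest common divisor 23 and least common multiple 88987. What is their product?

For any two positive integers, gcd × lcm = product = 23 × 88987 = 2046701.

2046701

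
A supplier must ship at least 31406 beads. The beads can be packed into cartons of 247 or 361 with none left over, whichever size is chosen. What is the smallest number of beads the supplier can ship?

The number of beads must be a common multiple of 247 and 361, so a multiple of their LCM.
247 = 13 × 19
361 = 19^2
LCM(247, 361) = 13 × 19^2 = 4693.
Smallest multiple of 4693 that is ≥ 31406: ⌈31406/4693⌉ × 4693 = 7 × 4693 = 32851.

32851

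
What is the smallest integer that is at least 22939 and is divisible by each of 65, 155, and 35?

28210

The integer must be a common multiple of 65, 155, and 35, so a multiple of their LCM.
65 = 5 × 13
155 = 5 × 31
35 = 5 × 7
LCM(65, 155, 35) = 5 × 7 × 13 × 31 = 14105.
Smallest multiple of 14105 that is ≥ 22939: ⌈22939/14105⌉ × 14105 = 2 × 14105 = 28210.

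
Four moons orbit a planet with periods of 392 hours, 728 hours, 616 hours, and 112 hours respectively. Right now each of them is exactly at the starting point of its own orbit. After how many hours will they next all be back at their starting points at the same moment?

112112 hours

The first simultaneous occurrence is after LCM of the individual periods.
392 = 2^3 × 7^2
728 = 2^3 × 7 × 13
616 = 2^3 × 7 × 11
112 = 2^4 × 7
LCM(392, 728, 616, 112) = 2^4 × 7^2 × 11 × 13 = 112112.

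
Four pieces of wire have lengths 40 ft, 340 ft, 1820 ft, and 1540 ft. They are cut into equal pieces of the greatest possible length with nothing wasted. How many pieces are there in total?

187

Piece length = gcd(40, 340, 1820, 1540).
40 = 2^3 × 5
340 = 2^2 × 5 × 17
1820 = 2^2 × 5 × 7 × 13
1540 = 2^2 × 5 × 7 × 11
gcd(40, 340, 1820, 1540) = 2^2 × 5 = 20.
Total pieces = 40/20 + 340/20 + 1820/20 + 1540/20 = 2 + 17 + 91 + 77 = 187.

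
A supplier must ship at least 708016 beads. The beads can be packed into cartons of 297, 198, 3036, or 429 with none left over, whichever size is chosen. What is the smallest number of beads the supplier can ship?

The number of beads must be a common multiple of 297, 198, 3036, and 429, so a multiple of their LCM.
297 = 3^3 × 11
198 = 2 × 3^2 × 11
3036 = 2^2 × 3 × 11 × 23
429 = 3 × 11 × 13
LCM(297, 198, 3036, 429) = 2^2 × 3^3 × 11 × 13 × 23 = 355212.
Smallest multiple of 355212 that is ≥ 708016: ⌈708016/355212⌉ × 355212 = 2 × 355212 = 710424.

710424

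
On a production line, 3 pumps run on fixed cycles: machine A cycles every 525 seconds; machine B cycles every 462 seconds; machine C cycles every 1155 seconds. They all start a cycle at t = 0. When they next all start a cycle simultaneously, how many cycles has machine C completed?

They are all back at their starting positions together after one LCM of the periods.
525 = 3 × 5^2 × 7
462 = 2 × 3 × 7 × 11
1155 = 3 × 5 × 7 × 11
LCM(525, 462, 1155) = 2 × 3 × 5^2 × 7 × 11 = 11550.
Cycles for period 1155: 11550 / 1155 = 10.

10 cycles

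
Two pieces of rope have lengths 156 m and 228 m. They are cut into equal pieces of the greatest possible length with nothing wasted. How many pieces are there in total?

Piece length = gcd(156, 228).
156 = 2^2 × 3 × 13
228 = 2^2 × 3 × 19
gcd(156, 228) = 2^2 × 3 = 12.
Total pieces = 156/12 + 228/12 = 13 + 19 = 32.

32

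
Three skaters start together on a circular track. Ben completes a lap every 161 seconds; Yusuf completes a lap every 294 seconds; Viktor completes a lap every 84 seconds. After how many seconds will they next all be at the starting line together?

13524 seconds

The first simultaneous occurrence is after LCM of the individual periods.
161 = 7 × 23
294 = 2 × 3 × 7^2
84 = 2^2 × 3 × 7
LCM(161, 294, 84) = 2^2 × 3 × 7^2 × 23 = 13524.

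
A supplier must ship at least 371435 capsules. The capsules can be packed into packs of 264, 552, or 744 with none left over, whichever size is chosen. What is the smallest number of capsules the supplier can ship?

The number of capsules must be a common multiple of 264, 552, and 744, so a multiple of their LCM.
264 = 2^3 × 3 × 11
552 = 2^3 × 3 × 23
744 = 2^3 × 3 × 31
LCM(264, 552, 744) = 2^3 × 3 × 11 × 23 × 31 = 188232.
Smallest multiple of 188232 that is ≥ 371435: ⌈371435/188232⌉ × 188232 = 2 × 188232 = 376464.

376464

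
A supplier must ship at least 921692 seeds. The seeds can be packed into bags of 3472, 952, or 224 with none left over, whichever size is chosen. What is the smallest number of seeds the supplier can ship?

944384

The number of seeds must be a common multiple of 3472, 952, and 224, so a multiple of their LCM.
3472 = 2^4 × 7 × 31
952 = 2^3 × 7 × 17
224 = 2^5 × 7
LCM(3472, 952, 224) = 2^5 × 7 × 17 × 31 = 118048.
Smallest multiple of 118048 that is ≥ 921692: ⌈921692/118048⌉ × 118048 = 8 × 118048 = 944384.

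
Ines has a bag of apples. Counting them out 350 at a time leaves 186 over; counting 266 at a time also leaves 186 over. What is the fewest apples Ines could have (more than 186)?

N − 186 must be a common multiple of 350 and 266.
350 = 2 × 5^2 × 7
266 = 2 × 7 × 19
LCM(350, 266) = 2 × 5^2 × 7 × 19 = 6650.
Smallest N > 186 is LCM + 186 = 6650 + 186 = 6836.

6836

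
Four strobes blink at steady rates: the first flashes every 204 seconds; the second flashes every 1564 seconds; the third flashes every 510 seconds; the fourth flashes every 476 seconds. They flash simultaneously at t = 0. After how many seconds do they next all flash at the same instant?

164220 seconds

We need the least common multiple of the intervals.
204 = 2^2 × 3 × 17
1564 = 2^2 × 17 × 23
510 = 2 × 3 × 5 × 17
476 = 2^2 × 7 × 17
LCM(204, 1564, 510, 476) = 2^2 × 3 × 5 × 7 × 17 × 23 = 164220.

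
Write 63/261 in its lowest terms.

7/29

63 = 3^2 × 7
261 = 3^2 × 29
gcd(63, 261) = 3^2 = 9.
Divide numerator and denominator by 9: 63/261 = 7/29.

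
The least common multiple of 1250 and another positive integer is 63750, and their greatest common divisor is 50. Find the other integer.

2550

gcd × lcm = product of the two integers, so the other integer is (50 × 63750) / 1250 = 2550.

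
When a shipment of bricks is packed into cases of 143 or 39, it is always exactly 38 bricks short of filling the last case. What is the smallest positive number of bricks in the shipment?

Being 38 short of a full case of size k means N ≡ −38 (mod k), i.e. N + 38 is a multiple of each size.
143 = 11 × 13
39 = 3 × 13
LCM(143, 39) = 3 × 11 × 13 = 429.
Smallest positive N is 429 − 38 = 391.

391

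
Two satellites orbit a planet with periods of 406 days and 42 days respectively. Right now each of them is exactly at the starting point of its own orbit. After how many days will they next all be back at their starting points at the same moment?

We need the least common multiple of the intervals.
406 = 2 × 7 × 29
42 = 2 × 3 × 7
LCM(406, 42) = 2 × 3 × 7 × 29 = 1218.

1218 days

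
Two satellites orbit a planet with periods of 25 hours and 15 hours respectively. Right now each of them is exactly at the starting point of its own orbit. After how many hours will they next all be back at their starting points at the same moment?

75 hours

We need the least common multiple of the intervals.
25 = 5^2
15 = 3 × 5
LCM(25, 15) = 3 × 5^2 = 75.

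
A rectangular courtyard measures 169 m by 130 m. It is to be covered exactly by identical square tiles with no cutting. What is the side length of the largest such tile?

13 m

The tile side must divide both 169 and 130, so the largest is their gcd.
169 = 13^2
130 = 2 × 5 × 13
gcd(169, 130) = 13.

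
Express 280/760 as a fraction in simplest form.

7/19

280 = 2^3 × 5 × 7
760 = 2^3 × 5 × 19
gcd(280, 760) = 2^3 × 5 = 40.
Divide numerator and denominator by 40: 280/760 = 7/19.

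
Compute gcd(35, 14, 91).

35 = 5 × 7
14 = 2 × 7
91 = 7 × 13
gcd(35, 14, 91) = 7.

7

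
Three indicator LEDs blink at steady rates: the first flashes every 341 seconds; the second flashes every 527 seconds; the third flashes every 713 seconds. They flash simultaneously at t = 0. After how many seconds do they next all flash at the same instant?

133331 seconds

We need the least common multiple of the intervals.
341 = 11 × 31
527 = 17 × 31
713 = 23 × 31
LCM(341, 527, 713) = 11 × 17 × 23 × 31 = 133331.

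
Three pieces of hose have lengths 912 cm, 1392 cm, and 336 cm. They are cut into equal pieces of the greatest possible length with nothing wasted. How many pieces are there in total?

Piece length = gcd(912, 1392, 336).
912 = 2^4 × 3 × 19
1392 = 2^4 × 3 × 29
336 = 2^4 × 3 × 7
gcd(912, 1392, 336) = 2^4 × 3 = 48.
Total pieces = 912/48 + 1392/48 + 336/48 = 19 + 29 + 7 = 55.

55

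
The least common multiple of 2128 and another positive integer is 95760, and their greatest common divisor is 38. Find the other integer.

gcd × lcm = product of the two integers, so the other integer is (38 × 95760) / 2128 = 1710.

1710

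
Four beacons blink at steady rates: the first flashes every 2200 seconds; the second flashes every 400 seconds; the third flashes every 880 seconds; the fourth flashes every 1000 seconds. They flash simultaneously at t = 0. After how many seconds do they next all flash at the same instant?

The first simultaneous occurrence is after LCM of the individual periods.
2200 = 2^3 × 5^2 × 11
400 = 2^4 × 5^2
880 = 2^4 × 5 × 11
1000 = 2^3 × 5^3
LCM(2200, 400, 880, 1000) = 2^4 × 5^3 × 11 = 22000.

22000 seconds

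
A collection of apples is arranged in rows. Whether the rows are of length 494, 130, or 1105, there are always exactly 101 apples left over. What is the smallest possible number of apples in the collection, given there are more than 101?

N − 101 must be a common multiple of 494, 130, and 1105.
494 = 2 × 13 × 19
130 = 2 × 5 × 13
1105 = 5 × 13 × 17
LCM(494, 130, 1105) = 2 × 5 × 13 × 17 × 19 = 41990.
Smallest N > 101 is LCM + 101 = 41990 + 101 = 42091.

42091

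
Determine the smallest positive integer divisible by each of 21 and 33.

21 = 3 × 7
33 = 3 × 11
LCM(21, 33) = 3 × 7 × 11 = 231.

231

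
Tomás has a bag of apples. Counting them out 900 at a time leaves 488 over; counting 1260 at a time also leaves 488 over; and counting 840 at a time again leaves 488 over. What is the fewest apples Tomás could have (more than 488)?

13088

N − 488 must be a common multiple of 900, 1260, and 840.
900 = 2^2 × 3^2 × 5^2
1260 = 2^2 × 3^2 × 5 × 7
840 = 2^3 × 3 × 5 × 7
LCM(900, 1260, 840) = 2^3 × 3^2 × 5^2 × 7 = 12600.
Smallest N > 488 is LCM + 488 = 12600 + 488 = 13088.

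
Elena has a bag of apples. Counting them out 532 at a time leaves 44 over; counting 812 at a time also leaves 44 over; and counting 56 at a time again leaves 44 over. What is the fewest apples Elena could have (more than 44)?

N − 44 must be a common multiple of 532, 812, and 56.
532 = 2^2 × 7 × 19
812 = 2^2 × 7 × 29
56 = 2^3 × 7
LCM(532, 812, 56) = 2^3 × 7 × 19 × 29 = 30856.
Smallest N > 44 is LCM + 44 = 30856 + 44 = 30900.

30900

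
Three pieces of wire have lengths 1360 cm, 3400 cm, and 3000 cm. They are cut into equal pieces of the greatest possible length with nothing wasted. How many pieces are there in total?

194

Piece length = gcd(1360, 3400, 3000).
1360 = 2^4 × 5 × 17
3400 = 2^3 × 5^2 × 17
3000 = 2^3 × 3 × 5^3
gcd(1360, 3400, 3000) = 2^3 × 5 = 40.
Total pieces = 1360/40 + 3400/40 + 3000/40 = 34 + 85 + 75 = 194.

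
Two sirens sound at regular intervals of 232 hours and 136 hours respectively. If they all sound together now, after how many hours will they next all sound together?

The first simultaneous occurrence is after LCM of the individual periods.
232 = 2^3 × 29
136 = 2^3 × 17
LCM(232, 136) = 2^3 × 17 × 29 = 3944.

3944 hours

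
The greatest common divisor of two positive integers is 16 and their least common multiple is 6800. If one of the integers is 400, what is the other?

272

For two integers, gcd × lcm = product, so the other is (16 × 6800) / 400 = 108800 / 400 = 272.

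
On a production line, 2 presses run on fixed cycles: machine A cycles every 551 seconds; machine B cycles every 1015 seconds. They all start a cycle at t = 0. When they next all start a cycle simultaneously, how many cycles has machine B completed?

The first common completion time is the LCM of the periods.
551 = 19 × 29
1015 = 5 × 7 × 29
LCM(551, 1015) = 5 × 7 × 19 × 29 = 19285.
Cycles for period 1015: 19285 / 1015 = 19.

19 cycles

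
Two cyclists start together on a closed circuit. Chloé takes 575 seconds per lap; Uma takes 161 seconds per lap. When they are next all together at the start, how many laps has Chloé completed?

All finish a whole number of cycles simultaneously at t = LCM of the periods.
575 = 5^2 × 23
161 = 7 × 23
LCM(575, 161) = 5^2 × 7 × 23 = 4025.
Laps for period 575: 4025 / 575 = 7.

7 laps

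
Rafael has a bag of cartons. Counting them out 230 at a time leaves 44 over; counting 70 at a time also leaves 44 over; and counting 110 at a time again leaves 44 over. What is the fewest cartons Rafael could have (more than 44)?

N − 44 must be a common multiple of 230, 70, and 110.
230 = 2 × 5 × 23
70 = 2 × 5 × 7
110 = 2 × 5 × 11
LCM(230, 70, 110) = 2 × 5 × 7 × 11 × 23 = 17710.
Smallest N > 44 is LCM + 44 = 17710 + 44 = 17754.

17754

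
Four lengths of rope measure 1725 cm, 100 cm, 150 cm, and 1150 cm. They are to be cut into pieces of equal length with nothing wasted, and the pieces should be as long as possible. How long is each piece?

25 cm

Each piece length must divide every original length, so the longest possible is gcd(1725, 100, 150, 1150).
1725 = 3 × 5^2 × 23
100 = 2^2 × 5^2
150 = 2 × 3 × 5^2
1150 = 2 × 5^2 × 23
gcd(1725, 100, 150, 1150) = 5^2 = 25.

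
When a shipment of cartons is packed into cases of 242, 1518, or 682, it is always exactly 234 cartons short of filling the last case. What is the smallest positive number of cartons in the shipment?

Being 234 short of a full case of size k means N ≡ −234 (mod k), i.e. N + 234 is a multiple of each size.
242 = 2 × 11^2
1518 = 2 × 3 × 11 × 23
682 = 2 × 11 × 31
LCM(242, 1518, 682) = 2 × 3 × 11^2 × 23 × 31 = 517638.
Smallest positive N is 517638 − 234 = 517404.

517404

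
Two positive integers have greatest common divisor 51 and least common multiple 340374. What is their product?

For any two positive integers, gcd × lcm = product = 51 × 340374 = 17359074.

17359074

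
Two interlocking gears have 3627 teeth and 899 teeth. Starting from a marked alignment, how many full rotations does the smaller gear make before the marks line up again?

All finish a whole number of cycles simultaneously at t = LCM of the periods.
3627 = 3^2 × 13 × 31
899 = 29 × 31
LCM(3627, 899) = 3^2 × 13 × 29 × 31 = 105183.
Rotations for period 899: 105183 / 899 = 117.

117 rotations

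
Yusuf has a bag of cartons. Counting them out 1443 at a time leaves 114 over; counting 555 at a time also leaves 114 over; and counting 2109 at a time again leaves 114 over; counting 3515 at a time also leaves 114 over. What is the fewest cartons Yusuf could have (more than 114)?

N − 114 must be a common multiple of 1443, 555, 2109, and 3515.
1443 = 3 × 13 × 37
555 = 3 × 5 × 37
2109 = 3 × 19 × 37
3515 = 5 × 19 × 37
LCM(1443, 555, 2109, 3515) = 3 × 5 × 13 × 19 × 37 = 137085.
Smallest N > 114 is LCM + 114 = 137085 + 114 = 137199.

137199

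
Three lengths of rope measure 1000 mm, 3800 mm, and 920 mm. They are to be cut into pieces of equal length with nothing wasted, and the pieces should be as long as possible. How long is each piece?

Each piece length must divide every original length, so the longest possible is gcd(1000, 3800, 920).
1000 = 2^3 × 5^3
3800 = 2^3 × 5^2 × 19
920 = 2^3 × 5 × 23
gcd(1000, 3800, 920) = 2^3 × 5 = 40.

40 mm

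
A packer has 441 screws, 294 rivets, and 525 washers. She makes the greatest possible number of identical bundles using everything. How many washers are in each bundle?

Number of bundles = gcd(441, 294, 525).
441 = 3^2 × 7^2
294 = 2 × 3 × 7^2
525 = 3 × 5^2 × 7
gcd(441, 294, 525) = 3 × 7 = 21.
washers per bundle = 525 / 21 = 25.

25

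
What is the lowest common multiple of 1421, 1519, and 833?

1421 = 7^2 × 29
1519 = 7^2 × 31
833 = 7^2 × 17
LCM(1421, 1519, 833) = 7^2 × 17 × 29 × 31 = 748867.

748867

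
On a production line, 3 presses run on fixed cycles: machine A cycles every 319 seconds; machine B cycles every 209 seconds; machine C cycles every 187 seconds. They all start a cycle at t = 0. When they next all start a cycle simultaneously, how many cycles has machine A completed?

323 cycles

They are all back at their starting positions together after one LCM of the periods.
319 = 11 × 29
209 = 11 × 19
187 = 11 × 17
LCM(319, 209, 187) = 11 × 17 × 19 × 29 = 103037.
Cycles for period 319: 103037 / 319 = 323.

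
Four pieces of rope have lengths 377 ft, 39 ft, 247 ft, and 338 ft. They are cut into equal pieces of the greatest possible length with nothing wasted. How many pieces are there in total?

77

Piece length = gcd(377, 39, 247, 338).
377 = 13 × 29
39 = 3 × 13
247 = 13 × 19
338 = 2 × 13^2
gcd(377, 39, 247, 338) = 13.
Total pieces = 377/13 + 39/13 + 247/13 + 338/13 = 29 + 3 + 19 + 26 = 77.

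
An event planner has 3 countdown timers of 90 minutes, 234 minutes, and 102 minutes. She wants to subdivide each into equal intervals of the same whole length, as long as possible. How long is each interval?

6 minutes

The interval must divide each timer length; the longest such is the gcd.
90 = 2 × 3^2 × 5
234 = 2 × 3^2 × 13
102 = 2 × 3 × 17
gcd(90, 234, 102) = 2 × 3 = 6.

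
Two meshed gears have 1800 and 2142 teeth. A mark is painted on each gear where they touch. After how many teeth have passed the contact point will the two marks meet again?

The first simultaneous occurrence is after LCM of the individual periods.
1800 = 2^3 × 3^2 × 5^2
2142 = 2 × 3^2 × 7 × 17
LCM(1800, 2142) = 2^3 × 3^2 × 5^2 × 7 × 17 = 214200.

214200 teeth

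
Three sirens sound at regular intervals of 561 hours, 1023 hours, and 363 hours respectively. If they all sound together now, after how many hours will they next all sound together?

191301 hours

The first simultaneous occurrence is after LCM of the individual periods.
561 = 3 × 11 × 17
1023 = 3 × 11 × 31
363 = 3 × 11^2
LCM(561, 1023, 363) = 3 × 11^2 × 17 × 31 = 191301.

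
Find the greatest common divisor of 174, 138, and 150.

6

174 = 2 × 3 × 29
138 = 2 × 3 × 23
150 = 2 × 3 × 5^2
gcd(174, 138, 150) = 2 × 3 = 6.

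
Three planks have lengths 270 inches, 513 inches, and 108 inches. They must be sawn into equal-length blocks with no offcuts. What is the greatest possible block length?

27 inches

The block length must divide every plank, so the greatest is gcd(270, 513, 108).
270 = 2 × 3^3 × 5
513 = 3^3 × 19
108 = 2^2 × 3^3
gcd(270, 513, 108) = 3^3 = 27.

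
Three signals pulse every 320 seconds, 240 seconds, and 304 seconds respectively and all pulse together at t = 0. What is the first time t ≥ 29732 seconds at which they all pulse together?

Joint pulses occur at multiples of LCM(320, 240, 304).
320 = 2^6 × 5
240 = 2^4 × 3 × 5
304 = 2^4 × 19
LCM(320, 240, 304) = 2^6 × 3 × 5 × 19 = 18240.
Smallest multiple of 18240 that is ≥ 29732: ⌈29732/18240⌉ × 18240 = 2 × 18240 = 36480.

36480 seconds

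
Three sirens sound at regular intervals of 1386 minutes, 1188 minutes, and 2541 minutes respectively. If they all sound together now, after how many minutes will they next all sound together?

91476 minutes

We need the least common multiple of the intervals.
1386 = 2 × 3^2 × 7 × 11
1188 = 2^2 × 3^3 × 11
2541 = 3 × 7 × 11^2
LCM(1386, 1188, 2541) = 2^2 × 3^3 × 7 × 11^2 = 91476.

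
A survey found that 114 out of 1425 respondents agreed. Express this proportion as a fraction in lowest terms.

2/25

114 = 2 × 3 × 19
1425 = 3 × 5^2 × 19
gcd(114, 1425) = 3 × 19 = 57.
Divide numerator and denominator by 57: 114/1425 = 2/25.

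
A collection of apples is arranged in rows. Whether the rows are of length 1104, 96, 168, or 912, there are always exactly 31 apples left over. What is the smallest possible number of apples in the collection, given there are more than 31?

293695

N − 31 must be a common multiple of 1104, 96, 168, and 912.
1104 = 2^4 × 3 × 23
96 = 2^5 × 3
168 = 2^3 × 3 × 7
912 = 2^4 × 3 × 19
LCM(1104, 96, 168, 912) = 2^5 × 3 × 7 × 19 × 23 = 293664.
Smallest N > 31 is LCM + 31 = 293664 + 31 = 293695.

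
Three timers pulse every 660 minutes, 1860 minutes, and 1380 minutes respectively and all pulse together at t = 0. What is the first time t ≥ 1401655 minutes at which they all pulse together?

Joint pulses occur at multiples of LCM(660, 1860, 1380).
660 = 2^2 × 3 × 5 × 11
1860 = 2^2 × 3 × 5 × 31
1380 = 2^2 × 3 × 5 × 23
LCM(660, 1860, 1380) = 2^2 × 3 × 5 × 11 × 23 × 31 = 470580.
Smallest multiple of 470580 that is ≥ 1401655: ⌈1401655/470580⌉ × 470580 = 3 × 470580 = 1411740.

1411740 minutes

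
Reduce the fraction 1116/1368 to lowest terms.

1116 = 2^2 × 3^2 × 31
1368 = 2^3 × 3^2 × 19
gcd(1116, 1368) = 2^2 × 3^2 = 36.
Divide numerator and denominator by 36: 1116/1368 = 31/38.

31/38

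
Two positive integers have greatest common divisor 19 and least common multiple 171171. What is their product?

For any two positive integers, gcd × lcm = product = 19 × 171171 = 3252249.

3252249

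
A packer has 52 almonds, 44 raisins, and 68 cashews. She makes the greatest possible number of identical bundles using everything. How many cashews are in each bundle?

Number of bundles = gcd(52, 44, 68).
52 = 2^2 × 13
44 = 2^2 × 11
68 = 2^2 × 17
gcd(52, 44, 68) = 2^2 = 4.
cashews per bundle = 68 / 4 = 17.

17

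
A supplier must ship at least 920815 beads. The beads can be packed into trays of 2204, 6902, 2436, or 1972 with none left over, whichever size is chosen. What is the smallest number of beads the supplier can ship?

The number of beads must be a common multiple of 2204, 6902, 2436, and 1972, so a multiple of their LCM.
2204 = 2^2 × 19 × 29
6902 = 2 × 7 × 17 × 29
2436 = 2^2 × 3 × 7 × 29
1972 = 2^2 × 17 × 29
LCM(2204, 6902, 2436, 1972) = 2^2 × 3 × 7 × 17 × 19 × 29 = 786828.
Smallest multiple of 786828 that is ≥ 920815: ⌈920815/786828⌉ × 786828 = 2 × 786828 = 1573656.

1573656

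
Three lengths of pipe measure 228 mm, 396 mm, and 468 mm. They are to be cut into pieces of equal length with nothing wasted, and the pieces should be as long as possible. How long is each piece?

12 mm

The greatest length dividing all of 228, 396, and 468 is their gcd.
228 = 2^2 × 3 × 19
396 = 2^2 × 3^2 × 11
468 = 2^2 × 3^2 × 13
gcd(228, 396, 468) = 2^2 × 3 = 12.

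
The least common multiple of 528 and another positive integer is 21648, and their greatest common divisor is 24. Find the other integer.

gcd × lcm = product of the two integers, so the other integer is (24 × 21648) / 528 = 984.

984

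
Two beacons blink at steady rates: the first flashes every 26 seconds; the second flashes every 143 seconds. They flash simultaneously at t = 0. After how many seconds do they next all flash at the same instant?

They coincide at every common multiple of the periods; the first is the LCM.
26 = 2 × 13
143 = 11 × 13
LCM(26, 143) = 2 × 11 × 13 = 286.

286 seconds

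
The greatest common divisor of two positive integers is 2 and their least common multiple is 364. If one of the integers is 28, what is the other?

26

For two integers, gcd × lcm = product, so the other is (2 × 364) / 28 = 728 / 28 = 26.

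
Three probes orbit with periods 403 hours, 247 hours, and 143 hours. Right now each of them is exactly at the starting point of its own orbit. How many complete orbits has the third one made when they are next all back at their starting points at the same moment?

They are all back at their starting positions together after one LCM of the periods.
403 = 13 × 31
247 = 13 × 19
143 = 11 × 13
LCM(403, 247, 143) = 11 × 13 × 19 × 31 = 84227.
Orbits for period 143: 84227 / 143 = 589.

589 orbits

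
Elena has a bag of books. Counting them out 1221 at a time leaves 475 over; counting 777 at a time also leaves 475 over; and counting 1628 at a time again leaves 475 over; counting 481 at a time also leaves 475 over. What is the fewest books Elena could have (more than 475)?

N − 475 must be a common multiple of 1221, 777, 1628, and 481.
1221 = 3 × 11 × 37
777 = 3 × 7 × 37
1628 = 2^2 × 11 × 37
481 = 13 × 37
LCM(1221, 777, 1628, 481) = 2^2 × 3 × 7 × 11 × 13 × 37 = 444444.
Smallest N > 475 is LCM + 475 = 444444 + 475 = 444919.

444919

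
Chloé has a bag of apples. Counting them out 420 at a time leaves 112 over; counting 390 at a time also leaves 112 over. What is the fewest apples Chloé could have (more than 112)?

N − 112 must be a common multiple of 420 and 390.
420 = 2^2 × 3 × 5 × 7
390 = 2 × 3 × 5 × 13
LCM(420, 390) = 2^2 × 3 × 5 × 7 × 13 = 5460.
Smallest N > 112 is LCM + 112 = 5460 + 112 = 5572.

5572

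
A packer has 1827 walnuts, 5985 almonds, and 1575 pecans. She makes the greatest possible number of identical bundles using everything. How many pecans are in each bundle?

Number of bundles = gcd(1827, 5985, 1575).
1827 = 3^2 × 7 × 29
5985 = 3^2 × 5 × 7 × 19
1575 = 3^2 × 5^2 × 7
gcd(1827, 5985, 1575) = 3^2 × 7 = 63.
pecans per bundle = 1575 / 63 = 25.

25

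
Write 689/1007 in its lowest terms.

13/19

689 = 13 × 53
1007 = 19 × 53
gcd(689, 1007) = 53.
Divide numerator and denominator by 53: 689/1007 = 13/19.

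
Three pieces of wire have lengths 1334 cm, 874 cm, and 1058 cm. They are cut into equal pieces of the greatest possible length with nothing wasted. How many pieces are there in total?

Piece length = gcd(1334, 874, 1058).
1334 = 2 × 23 × 29
874 = 2 × 19 × 23
1058 = 2 × 23^2
gcd(1334, 874, 1058) = 2 × 23 = 46.
Total pieces = 1334/46 + 874/46 + 1058/46 = 29 + 19 + 23 = 71.

71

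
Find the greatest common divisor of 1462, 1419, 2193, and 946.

1462 = 2 × 17 × 43
1419 = 3 × 11 × 43
2193 = 3 × 17 × 43
946 = 2 × 11 × 43
gcd(1462, 1419, 2193, 946) = 43.

43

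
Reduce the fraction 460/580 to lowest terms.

23/29

460 = 2^2 × 5 × 23
580 = 2^2 × 5 × 29
gcd(460, 580) = 2^2 × 5 = 20.
Divide numerator and denominator by 20: 460/580 = 23/29.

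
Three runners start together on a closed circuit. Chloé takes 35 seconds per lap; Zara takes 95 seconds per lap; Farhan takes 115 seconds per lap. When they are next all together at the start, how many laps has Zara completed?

161 laps

They are all back at their starting positions together after one LCM of the periods.
35 = 5 × 7
95 = 5 × 19
115 = 5 × 23
LCM(35, 95, 115) = 5 × 7 × 19 × 23 = 15295.
Laps for period 95: 15295 / 95 = 161.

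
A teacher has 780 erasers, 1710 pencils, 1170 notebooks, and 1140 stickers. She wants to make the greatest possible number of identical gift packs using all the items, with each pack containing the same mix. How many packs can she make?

30 packs

The pack count must divide each quantity, so the greatest is gcd(780, 1710, 1170, 1140).
780 = 2^2 × 3 × 5 × 13
1710 = 2 × 3^2 × 5 × 19
1170 = 2 × 3^2 × 5 × 13
1140 = 2^2 × 3 × 5 × 19
gcd(780, 1710, 1170, 1140) = 2 × 3 × 5 = 30.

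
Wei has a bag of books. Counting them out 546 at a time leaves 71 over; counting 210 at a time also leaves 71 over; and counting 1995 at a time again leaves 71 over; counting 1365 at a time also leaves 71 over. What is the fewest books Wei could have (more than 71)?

N − 71 must be a common multiple of 546, 210, 1995, and 1365.
546 = 2 × 3 × 7 × 13
210 = 2 × 3 × 5 × 7
1995 = 3 × 5 × 7 × 19
1365 = 3 × 5 × 7 × 13
LCM(546, 210, 1995, 1365) = 2 × 3 × 5 × 7 × 13 × 19 = 51870.
Smallest N > 71 is LCM + 71 = 51870 + 71 = 51941.

51941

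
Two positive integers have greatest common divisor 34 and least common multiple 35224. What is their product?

For any two positive integers, gcd × lcm = product = 34 × 35224 = 1197616.

1197616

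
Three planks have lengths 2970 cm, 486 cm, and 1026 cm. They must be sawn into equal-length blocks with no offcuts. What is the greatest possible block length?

The block length must divide every plank, so the greatest is gcd(2970, 486, 1026).
2970 = 2 × 3^3 × 5 × 11
486 = 2 × 3^5
1026 = 2 × 3^3 × 19
gcd(2970, 486, 1026) = 2 × 3^3 = 54.

54 cm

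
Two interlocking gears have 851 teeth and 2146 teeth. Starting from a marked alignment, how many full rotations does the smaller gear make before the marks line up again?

The first common completion time is the LCM of the periods.
851 = 23 × 37
2146 = 2 × 29 × 37
LCM(851, 2146) = 2 × 23 × 29 × 37 = 49358.
Rotations for period 851: 49358 / 851 = 58.

58 rotations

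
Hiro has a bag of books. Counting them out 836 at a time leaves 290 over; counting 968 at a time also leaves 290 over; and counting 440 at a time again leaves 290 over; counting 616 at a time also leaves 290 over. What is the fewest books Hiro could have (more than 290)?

N − 290 must be a common multiple of 836, 968, 440, and 616.
836 = 2^2 × 11 × 19
968 = 2^3 × 11^2
440 = 2^3 × 5 × 11
616 = 2^3 × 7 × 11
LCM(836, 968, 440, 616) = 2^3 × 5 × 7 × 11^2 × 19 = 643720.
Smallest N > 290 is LCM + 290 = 643720 + 290 = 644010.

644010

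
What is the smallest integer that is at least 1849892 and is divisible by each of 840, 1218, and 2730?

The integer must be a common multiple of 840, 1218, and 2730, so a multiple of their LCM.
840 = 2^3 × 3 × 5 × 7
1218 = 2 × 3 × 7 × 29
2730 = 2 × 3 × 5 × 7 × 13
LCM(840, 1218, 2730) = 2^3 × 3 × 5 × 7 × 13 × 29 = 316680.
Smallest multiple of 316680 that is ≥ 1849892: ⌈1849892/316680⌉ × 316680 = 6 × 316680 = 1900080.

1900080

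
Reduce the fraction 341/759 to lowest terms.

341 = 11 × 31
759 = 3 × 11 × 23
gcd(341, 759) = 11.
Divide numerator and denominator by 11: 341/759 = 31/69.

31/69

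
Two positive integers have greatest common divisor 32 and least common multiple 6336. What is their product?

202752

For any two positive integers, gcd × lcm = product = 32 × 6336 = 202752.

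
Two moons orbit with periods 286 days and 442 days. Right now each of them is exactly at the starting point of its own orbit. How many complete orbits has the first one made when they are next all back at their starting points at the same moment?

The first common completion time is the LCM of the periods.
286 = 2 × 11 × 13
442 = 2 × 13 × 17
LCM(286, 442) = 2 × 11 × 13 × 17 = 4862.
Orbits for period 286: 4862 / 286 = 17.

17 orbits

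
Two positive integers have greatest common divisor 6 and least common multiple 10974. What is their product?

For any two positive integers, gcd × lcm = product = 6 × 10974 = 65844.

65844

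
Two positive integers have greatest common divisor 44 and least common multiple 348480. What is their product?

For any two positive integers, gcd × lcm = product = 44 × 348480 = 15333120.

15333120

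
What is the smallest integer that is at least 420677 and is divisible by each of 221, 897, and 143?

503217

The integer must be a common multiple of 221, 897, and 143, so a multiple of their LCM.
221 = 13 × 17
897 = 3 × 13 × 23
143 = 11 × 13
LCM(221, 897, 143) = 3 × 11 × 13 × 17 × 23 = 167739.
Smallest multiple of 167739 that is ≥ 420677: ⌈420677/167739⌉ × 167739 = 3 × 167739 = 503217.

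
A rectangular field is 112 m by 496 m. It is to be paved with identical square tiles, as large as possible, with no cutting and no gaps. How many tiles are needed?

217

Tile side = gcd(112, 496).
112 = 2^4 × 7
496 = 2^4 × 31
gcd(112, 496) = 2^4 = 16.
Tiles: (112/16) × (496/16) = 7 × 31 = 217.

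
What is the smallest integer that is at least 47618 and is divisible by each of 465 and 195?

48360

The integer must be a common multiple of 465 and 195, so a multiple of their LCM.
465 = 3 × 5 × 31
195 = 3 × 5 × 13
LCM(465, 195) = 3 × 5 × 13 × 31 = 6045.
Smallest multiple of 6045 that is ≥ 47618: ⌈47618/6045⌉ × 6045 = 8 × 6045 = 48360.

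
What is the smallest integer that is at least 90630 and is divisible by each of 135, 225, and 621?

93150

The integer must be a common multiple of 135, 225, and 621, so a multiple of their LCM.
135 = 3^3 × 5
225 = 3^2 × 5^2
621 = 3^3 × 23
LCM(135, 225, 621) = 3^3 × 5^2 × 23 = 15525.
Smallest multiple of 15525 that is ≥ 90630: ⌈90630/15525⌉ × 15525 = 6 × 15525 = 93150.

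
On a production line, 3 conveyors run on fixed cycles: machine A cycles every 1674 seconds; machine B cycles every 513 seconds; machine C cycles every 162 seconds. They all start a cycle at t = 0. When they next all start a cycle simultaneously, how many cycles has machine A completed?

They are all back at their starting positions together after one LCM of the periods.
1674 = 2 × 3^3 × 31
513 = 3^3 × 19
162 = 2 × 3^4
LCM(1674, 513, 162) = 2 × 3^4 × 19 × 31 = 95418.
Cycles for period 1674: 95418 / 1674 = 57.

57 cycles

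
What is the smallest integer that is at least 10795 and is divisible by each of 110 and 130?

11440

The integer must be a common multiple of 110 and 130, so a multiple of their LCM.
110 = 2 × 5 × 11
130 = 2 × 5 × 13
LCM(110, 130) = 2 × 5 × 11 × 13 = 1430.
Smallest multiple of 1430 that is ≥ 10795: ⌈10795/1430⌉ × 1430 = 8 × 1430 = 11440.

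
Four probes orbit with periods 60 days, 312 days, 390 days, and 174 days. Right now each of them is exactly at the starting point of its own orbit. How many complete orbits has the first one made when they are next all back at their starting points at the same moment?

754 orbits

They are all back at their starting positions together after one LCM of the periods.
60 = 2^2 × 3 × 5
312 = 2^3 × 3 × 13
390 = 2 × 3 × 5 × 13
174 = 2 × 3 × 29
LCM(60, 312, 390, 174) = 2^3 × 3 × 5 × 13 × 29 = 45240.
Orbits for period 60: 45240 / 60 = 754.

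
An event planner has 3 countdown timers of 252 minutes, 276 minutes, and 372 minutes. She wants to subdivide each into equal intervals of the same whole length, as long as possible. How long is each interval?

12 minutes

The interval must divide each timer length; the longest such is the gcd.
252 = 2^2 × 3^2 × 7
276 = 2^2 × 3 × 23
372 = 2^2 × 3 × 31
gcd(252, 276, 372) = 2^2 × 3 = 12.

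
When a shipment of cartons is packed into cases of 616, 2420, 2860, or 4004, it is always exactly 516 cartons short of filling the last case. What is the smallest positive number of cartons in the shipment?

Being 516 short of a full case of size k means N ≡ −516 (mod k), i.e. N + 516 is a multiple of each size.
616 = 2^3 × 7 × 11
2420 = 2^2 × 5 × 11^2
2860 = 2^2 × 5 × 11 × 13
4004 = 2^2 × 7 × 11 × 13
LCM(616, 2420, 2860, 4004) = 2^3 × 5 × 7 × 11^2 × 13 = 440440.
Smallest positive N is 440440 − 516 = 439924.

439924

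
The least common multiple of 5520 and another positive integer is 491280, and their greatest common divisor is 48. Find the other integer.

4272

gcd × lcm = product of the two integers, so the other integer is (48 × 491280) / 5520 = 4272.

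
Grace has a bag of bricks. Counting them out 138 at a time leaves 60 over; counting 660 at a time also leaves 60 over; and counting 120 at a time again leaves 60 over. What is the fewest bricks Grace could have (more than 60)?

30420

N − 60 must be a common multiple of 138, 660, and 120.
138 = 2 × 3 × 23
660 = 2^2 × 3 × 5 × 11
120 = 2^3 × 3 × 5
LCM(138, 660, 120) = 2^3 × 3 × 5 × 11 × 23 = 30360.
Smallest N > 60 is LCM + 60 = 30360 + 60 = 30420.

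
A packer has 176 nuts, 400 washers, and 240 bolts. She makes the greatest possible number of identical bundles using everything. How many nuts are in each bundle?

Number of bundles = gcd(176, 400, 240).
176 = 2^4 × 11
400 = 2^4 × 5^2
240 = 2^4 × 3 × 5
gcd(176, 400, 240) = 2^4 = 16.
nuts per bundle = 176 / 16 = 11.

11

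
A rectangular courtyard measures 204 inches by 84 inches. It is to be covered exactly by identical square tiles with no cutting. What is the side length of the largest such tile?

The tile side must divide both 204 and 84, so the largest is their gcd.
204 = 2^2 × 3 × 17
84 = 2^2 × 3 × 7
gcd(204, 84) = 2^2 × 3 = 12.

12 inches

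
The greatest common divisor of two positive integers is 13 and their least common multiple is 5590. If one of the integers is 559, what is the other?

130

For two integers, gcd × lcm = product, so the other is (13 × 5590) / 559 = 72670 / 559 = 130.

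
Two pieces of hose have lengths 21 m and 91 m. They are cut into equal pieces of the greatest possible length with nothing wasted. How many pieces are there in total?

16

Piece length = gcd(21, 91).
21 = 3 × 7
91 = 7 × 13
gcd(21, 91) = 7.
Total pieces = 21/7 + 91/7 = 3 + 13 = 16.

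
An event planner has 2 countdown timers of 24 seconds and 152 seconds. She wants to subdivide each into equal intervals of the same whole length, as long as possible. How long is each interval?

8 seconds

By the Euclidean algorithm:
152 = 6 × 24 + 8
24 = 3 × 8 + 0
gcd(24, 152) = 8.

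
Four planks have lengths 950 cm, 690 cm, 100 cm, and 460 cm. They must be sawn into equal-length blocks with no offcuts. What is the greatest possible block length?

10 cm

This is the greatest common divisor of 950, 690, 100, and 460.
950 = 2 × 5^2 × 19
690 = 2 × 3 × 5 × 23
100 = 2^2 × 5^2
460 = 2^2 × 5 × 23
gcd(950, 690, 100, 460) = 2 × 5 = 10.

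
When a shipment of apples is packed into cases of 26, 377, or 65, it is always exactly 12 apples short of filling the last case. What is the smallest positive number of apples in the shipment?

3758

Being 12 short of a full case of size k means N ≡ −12 (mod k), i.e. N + 12 is a multiple of each size.
26 = 2 × 13
377 = 13 × 29
65 = 5 × 13
LCM(26, 377, 65) = 2 × 5 × 13 × 29 = 3770.
Smallest positive N is 3770 − 12 = 3758.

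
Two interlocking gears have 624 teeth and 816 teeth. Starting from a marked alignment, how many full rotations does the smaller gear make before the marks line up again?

17 rotations

They are all back at their starting positions together after one LCM of the periods.
624 = 2^4 × 3 × 13
816 = 2^4 × 3 × 17
LCM(624, 816) = 2^4 × 3 × 13 × 17 = 10608.
Rotations for period 624: 10608 / 624 = 17.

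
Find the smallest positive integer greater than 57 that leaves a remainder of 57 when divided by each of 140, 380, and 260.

34637

N − 57 must be a common multiple of 140, 380, and 260.
140 = 2^2 × 5 × 7
380 = 2^2 × 5 × 19
260 = 2^2 × 5 × 13
LCM(140, 380, 260) = 2^2 × 5 × 7 × 13 × 19 = 34580.
Smallest N > 57 is LCM + 57 = 34580 + 57 = 34637.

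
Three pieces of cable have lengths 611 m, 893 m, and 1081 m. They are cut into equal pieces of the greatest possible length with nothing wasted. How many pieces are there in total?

55

Piece length = gcd(611, 893, 1081).
611 = 13 × 47
893 = 19 × 47
1081 = 23 × 47
gcd(611, 893, 1081) = 47.
Total pieces = 611/47 + 893/47 + 1081/47 = 13 + 19 + 23 = 55.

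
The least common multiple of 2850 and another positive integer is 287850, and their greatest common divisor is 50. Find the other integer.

5050

gcd × lcm = product of the two integers, so the other integer is (50 × 287850) / 2850 = 5050.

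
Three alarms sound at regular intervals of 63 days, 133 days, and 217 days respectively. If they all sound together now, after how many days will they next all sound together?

They coincide at every common multiple of the periods; the first is the LCM.
63 = 3^2 × 7
133 = 7 × 19
217 = 7 × 31
LCM(63, 133, 217) = 3^2 × 7 × 19 × 31 = 37107.

37107 days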